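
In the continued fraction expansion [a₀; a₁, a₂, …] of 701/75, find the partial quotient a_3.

701 ÷ 75 → quotient 9, remainder 26
75 ÷ 26 → quotient 2, remainder 23
26 ÷ 23 → quotient 1, remainder 3
23 ÷ 3 → quotient 7, remainder 2

7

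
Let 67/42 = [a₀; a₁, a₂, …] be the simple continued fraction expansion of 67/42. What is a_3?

2

67 = 1·42 + 25, so a_0 = 1
42 = 1·25 + 17, so a_1 = 1
25 = 1·17 + 8, so a_2 = 1
17 = 2·8 + 1, so a_3 = 2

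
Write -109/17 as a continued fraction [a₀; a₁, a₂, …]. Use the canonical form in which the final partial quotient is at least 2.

⌊-109/17⌋ = -7, remainder 10
⌊17/10⌋ = 1, remainder 7
⌊10/7⌋ = 1, remainder 3
⌊7/3⌋ = 2, remainder 1
⌊3/1⌋ = 3, remainder 0

[-7; 1, 1, 2, 3]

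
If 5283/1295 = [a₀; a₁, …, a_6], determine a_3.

1

⌊5283/1295⌋ = 4, remainder 103
⌊1295/103⌋ = 12, remainder 59
⌊103/59⌋ = 1, remainder 44
⌊59/44⌋ = 1, remainder 15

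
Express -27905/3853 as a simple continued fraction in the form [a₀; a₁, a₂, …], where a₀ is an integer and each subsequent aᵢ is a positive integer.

Apply division with remainder until the remainder is 0:
-27905 = -8·3853 + 2919, so a_0 = -8
3853 = 1·2919 + 934, so a_1 = 1
2919 = 3·934 + 117, so a_2 = 3
934 = 7·117 + 115, so a_3 = 7
117 = 1·115 + 2, so a_4 = 1
115 = 57·2 + 1, so a_5 = 57
2 = 2·1 + 0, so a_6 = 2

[-8; 1, 3, 7, 1, 57, 2]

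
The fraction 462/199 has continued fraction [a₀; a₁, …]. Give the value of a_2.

Repeatedly divide and take the remainder:
462 ÷ 199 → quotient 2, remainder 64
199 ÷ 64 → quotient 3, remainder 7
64 ÷ 7 → quotient 9, remainder 1

9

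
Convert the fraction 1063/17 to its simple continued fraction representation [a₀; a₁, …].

Run the Euclidean algorithm, recording each quotient:
⌊1063/17⌋ = 62, remainder 9
⌊17/9⌋ = 1, remainder 8
⌊9/8⌋ = 1, remainder 1
⌊8/1⌋ = 8, remainder 0

[62; 1, 1, 8]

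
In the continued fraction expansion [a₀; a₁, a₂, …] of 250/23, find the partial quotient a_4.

250 ÷ 23 → quotient 10, remainder 20
23 ÷ 20 → quotient 1, remainder 3
20 ÷ 3 → quotient 6, remainder 2
3 ÷ 2 → quotient 1, remainder 1
2 ÷ 1 → quotient 2, remainder 0

2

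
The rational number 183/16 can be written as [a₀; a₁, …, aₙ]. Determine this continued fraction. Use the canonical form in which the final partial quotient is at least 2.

[11; 2, 3, 2]

Run the Euclidean algorithm, recording each quotient:
183 = 11·16 + 7, so a_0 = 11
16 = 2·7 + 2, so a_1 = 2
7 = 3·2 + 1, so a_2 = 3
2 = 2·1 + 0, so a_3 = 2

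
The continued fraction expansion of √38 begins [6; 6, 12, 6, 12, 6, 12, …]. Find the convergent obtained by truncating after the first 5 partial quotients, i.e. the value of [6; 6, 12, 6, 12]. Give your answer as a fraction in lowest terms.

a_0 = 6: 6/1
a_1 = 6: 37/6
a_2 = 12: 450/73
a_3 = 6: 2737/444
a_4 = 12: 33294/5401

33294/5401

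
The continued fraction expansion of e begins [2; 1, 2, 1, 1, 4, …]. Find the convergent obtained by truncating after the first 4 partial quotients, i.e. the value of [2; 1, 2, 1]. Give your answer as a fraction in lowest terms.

11/4

Use the convergent recurrence hₖ = aₖ·hₖ₋₁ + hₖ₋₂ (and likewise for the denominators kₖ):
a_0 = 2: 2/1
a_1 = 1: 3/1
a_2 = 2: 8/3
a_3 = 1: 11/4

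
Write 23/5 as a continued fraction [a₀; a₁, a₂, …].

Repeatedly divide and take the remainder:
23 = 4·5 + 3, so a_0 = 4
5 = 1·3 + 2, so a_1 = 1
3 = 1·2 + 1, so a_2 = 1
2 = 2·1 + 0, so a_3 = 2

[4; 1, 1, 2]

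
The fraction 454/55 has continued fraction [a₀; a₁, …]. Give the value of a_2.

1

Apply division with remainder until the remainder is 0:
⌊454/55⌋ = 8, remainder 14
⌊55/14⌋ = 3, remainder 13
⌊14/13⌋ = 1, remainder 1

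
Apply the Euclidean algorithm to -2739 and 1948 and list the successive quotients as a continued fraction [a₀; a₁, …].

[-2; 1, 1, 2, 6, 4, 1, 11]

-2739 ÷ 1948 → quotient -2, remainder 1157
1948 ÷ 1157 → quotient 1, remainder 791
1157 ÷ 791 → quotient 1, remainder 366
791 ÷ 366 → quotient 2, remainder 59
366 ÷ 59 → quotient 6, remainder 12
59 ÷ 12 → quotient 4, remainder 11
12 ÷ 11 → quotient 1, remainder 1
11 ÷ 1 → quotient 11, remainder 0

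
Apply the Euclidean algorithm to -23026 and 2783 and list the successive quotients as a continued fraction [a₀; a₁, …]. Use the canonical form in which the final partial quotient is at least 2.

Apply division with remainder until the remainder is 0:
-23026 ÷ 2783 → quotient -9, remainder 2021
2783 ÷ 2021 → quotient 1, remainder 762
2021 ÷ 762 → quotient 2, remainder 497
762 ÷ 497 → quotient 1, remainder 265
497 ÷ 265 → quotient 1, remainder 232
265 ÷ 232 → quotient 1, remainder 33
232 ÷ 33 → quotient 7, remainder 1
33 ÷ 1 → quotient 33, remainder 0

[-9; 1, 2, 1, 1, 1, 7, 33]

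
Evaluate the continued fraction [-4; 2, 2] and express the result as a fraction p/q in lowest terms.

-18/5

a_0 = -4: -4/1
a_1 = 2: -7/2
a_2 = 2: -18/5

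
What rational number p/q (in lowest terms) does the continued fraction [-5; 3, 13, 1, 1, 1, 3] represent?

Build up convergents one term at a time:
a_0 = -5: -5/1
a_1 = 3: -14/3
a_2 = 13: -187/40
a_3 = 1: -201/43
a_4 = 1: -388/83
a_5 = 1: -589/126
a_6 = 3: -2155/461

-2155/461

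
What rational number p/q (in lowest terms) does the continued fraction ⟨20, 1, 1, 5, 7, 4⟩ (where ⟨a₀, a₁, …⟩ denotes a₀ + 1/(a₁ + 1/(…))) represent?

Compute successive convergents:
a_0 = 20: 20/1
a_1 = 1: 21/1
a_2 = 1: 41/2
a_3 = 5: 226/11
a_4 = 7: 1623/79
a_5 = 4: 6718/327

6718/327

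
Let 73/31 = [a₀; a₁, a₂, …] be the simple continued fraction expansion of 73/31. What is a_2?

73 ÷ 31 → quotient 2, remainder 11
31 ÷ 11 → quotient 2, remainder 9
11 ÷ 9 → quotient 1, remainder 2

1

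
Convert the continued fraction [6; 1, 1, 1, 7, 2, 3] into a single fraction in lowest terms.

1131/170

a_0 = 6: 6/1
a_1 = 1: 7/1
a_2 = 1: 13/2
a_3 = 1: 20/3
a_4 = 7: 153/23
a_5 = 2: 326/49
a_6 = 3: 1131/170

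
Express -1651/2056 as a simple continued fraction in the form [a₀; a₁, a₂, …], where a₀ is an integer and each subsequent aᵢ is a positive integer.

[-1; 5, 13, 15, 2]

Apply division with remainder until the remainder is 0:
-1651 = -1·2056 + 405, so a_0 = -1
2056 = 5·405 + 31, so a_1 = 5
405 = 13·31 + 2, so a_2 = 13
31 = 15·2 + 1, so a_3 = 15
2 = 2·1 + 0, so a_4 = 2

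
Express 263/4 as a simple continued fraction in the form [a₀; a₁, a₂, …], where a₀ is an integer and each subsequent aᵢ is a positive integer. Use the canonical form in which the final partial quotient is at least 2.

[65; 1, 3]

263 = 65·4 + 3, so a_0 = 65
4 = 1·3 + 1, so a_1 = 1
3 = 3·1 + 0, so a_2 = 3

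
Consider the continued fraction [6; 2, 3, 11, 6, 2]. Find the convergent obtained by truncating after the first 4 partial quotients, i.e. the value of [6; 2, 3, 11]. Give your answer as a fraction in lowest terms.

508/79

a_0 = 6: 6/1
a_1 = 2: 13/2
a_2 = 3: 45/7
a_3 = 11: 508/79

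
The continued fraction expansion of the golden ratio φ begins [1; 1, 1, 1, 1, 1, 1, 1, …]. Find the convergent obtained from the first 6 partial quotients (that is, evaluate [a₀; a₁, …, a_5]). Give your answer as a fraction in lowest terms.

13/8

a_0 = 1: 1/1
a_1 = 1: 2/1
a_2 = 1: 3/2
a_3 = 1: 5/3
a_4 = 1: 8/5
a_5 = 1: 13/8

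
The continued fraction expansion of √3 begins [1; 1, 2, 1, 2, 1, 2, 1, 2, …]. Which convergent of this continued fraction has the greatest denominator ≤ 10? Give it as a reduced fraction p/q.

a_0 = 1: 1/1  (≤ bound)
a_1 = 1: 2/1  (≤ bound)
a_2 = 2: 5/3  (≤ bound)
a_3 = 1: 7/4  (≤ bound)
a_4 = 2: 19/11  (> 10, stop)

7/4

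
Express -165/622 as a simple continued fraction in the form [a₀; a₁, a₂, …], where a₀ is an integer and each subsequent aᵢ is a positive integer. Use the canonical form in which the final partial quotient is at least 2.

-165 ÷ 622 → quotient -1, remainder 457
622 ÷ 457 → quotient 1, remainder 165
457 ÷ 165 → quotient 2, remainder 127
165 ÷ 127 → quotient 1, remainder 38
127 ÷ 38 → quotient 3, remainder 13
38 ÷ 13 → quotient 2, remainder 12
13 ÷ 12 → quotient 1, remainder 1
12 ÷ 1 → quotient 12, remainder 0

[-1; 1, 2, 1, 3, 2, 1, 12]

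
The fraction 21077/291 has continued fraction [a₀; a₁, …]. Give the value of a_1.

Apply division with remainder until the remainder is 0:
21077 = 72·291 + 125, so a_0 = 72
291 = 2·125 + 41, so a_1 = 2

2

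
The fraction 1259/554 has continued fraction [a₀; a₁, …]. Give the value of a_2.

1

Apply division with remainder until the remainder is 0:
⌊1259/554⌋ = 2, remainder 151
⌊554/151⌋ = 3, remainder 101
⌊151/101⌋ = 1, remainder 50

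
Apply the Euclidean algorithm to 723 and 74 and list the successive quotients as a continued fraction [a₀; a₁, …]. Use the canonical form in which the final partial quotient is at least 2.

Apply division with remainder until the remainder is 0:
⌊723/74⌋ = 9, remainder 57
⌊74/57⌋ = 1, remainder 17
⌊57/17⌋ = 3, remainder 6
⌊17/6⌋ = 2, remainder 5
⌊6/5⌋ = 1, remainder 1
⌊5/1⌋ = 5, remainder 0

[9; 1, 3, 2, 1, 5]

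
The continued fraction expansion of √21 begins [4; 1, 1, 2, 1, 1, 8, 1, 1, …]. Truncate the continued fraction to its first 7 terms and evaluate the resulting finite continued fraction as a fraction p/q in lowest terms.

472/103

Build up convergents one term at a time:
a_0 = 4: 4/1
a_1 = 1: 5/1
a_2 = 1: 9/2
a_3 = 2: 23/5
a_4 = 1: 32/7
a_5 = 1: 55/12
a_6 = 8: 472/103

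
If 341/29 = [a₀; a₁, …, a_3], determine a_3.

341 = 11·29 + 22, so a_0 = 11
29 = 1·22 + 7, so a_1 = 1
22 = 3·7 + 1, so a_2 = 3
7 = 7·1 + 0, so a_3 = 7

7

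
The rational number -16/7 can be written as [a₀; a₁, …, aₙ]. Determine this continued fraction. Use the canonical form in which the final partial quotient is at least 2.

[-3; 1, 2, 2]

Apply division with remainder until the remainder is 0:
⌊-16/7⌋ = -3, remainder 5
⌊7/5⌋ = 1, remainder 2
⌊5/2⌋ = 2, remainder 1
⌊2/1⌋ = 2, remainder 0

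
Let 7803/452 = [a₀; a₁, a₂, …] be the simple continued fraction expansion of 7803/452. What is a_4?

1

Run the Euclidean algorithm, recording each quotient:
7803 = 17·452 + 119, so a_0 = 17
452 = 3·119 + 95, so a_1 = 3
119 = 1·95 + 24, so a_2 = 1
95 = 3·24 + 23, so a_3 = 3
24 = 1·23 + 1, so a_4 = 1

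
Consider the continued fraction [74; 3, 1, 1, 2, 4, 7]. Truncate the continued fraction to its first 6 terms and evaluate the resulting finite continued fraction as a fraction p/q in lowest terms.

a_0 = 74: 74/1
a_1 = 3: 223/3
a_2 = 1: 297/4
a_3 = 1: 520/7
a_4 = 2: 1337/18
a_5 = 4: 5868/79

5868/79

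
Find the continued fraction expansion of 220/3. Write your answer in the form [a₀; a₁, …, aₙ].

⌊220/3⌋ = 73, remainder 1
⌊3/1⌋ = 3, remainder 0

[73; 3]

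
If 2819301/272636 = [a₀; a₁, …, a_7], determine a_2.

1

Run the Euclidean algorithm, recording each quotient:
2819301 = 10·272636 + 92941, so a_0 = 10
272636 = 2·92941 + 86754, so a_1 = 2
92941 = 1·86754 + 6187, so a_2 = 1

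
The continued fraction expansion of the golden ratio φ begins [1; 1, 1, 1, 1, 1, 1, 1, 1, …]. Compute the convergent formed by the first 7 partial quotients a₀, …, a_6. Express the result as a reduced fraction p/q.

Start with 1.
1 + 1/(1/1) = 1 + 1/1 = 2/1
1 + 1/(2/1) = 1 + 1/2 = 3/2
1 + 1/(3/2) = 1 + 2/3 = 5/3
1 + 1/(5/3) = 1 + 3/5 = 8/5
1 + 1/(8/5) = 1 + 5/8 = 13/8
1 + 1/(13/8) = 1 + 8/13 = 21/13

21/13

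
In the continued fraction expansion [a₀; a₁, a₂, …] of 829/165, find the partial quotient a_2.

4

829 = 5·165 + 4, so a_0 = 5
165 = 41·4 + 1, so a_1 = 41
4 = 4·1 + 0, so a_2 = 4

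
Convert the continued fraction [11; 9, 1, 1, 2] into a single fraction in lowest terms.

Start with 2.
1 + 1/(2/1) = 1 + 1/2 = 3/2
1 + 1/(3/2) = 1 + 2/3 = 5/3
9 + 1/(5/3) = 9 + 3/5 = 48/5
11 + 1/(48/5) = 11 + 5/48 = 533/48

533/48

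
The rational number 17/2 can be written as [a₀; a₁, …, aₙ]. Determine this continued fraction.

Run the Euclidean algorithm, recording each quotient:
⌊17/2⌋ = 8, remainder 1
⌊2/1⌋ = 2, remainder 0

[8; 2]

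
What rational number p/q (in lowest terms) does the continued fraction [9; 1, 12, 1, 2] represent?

407/41

Collapse the nested fraction from the inside out:
Start with 2.
1 + 1/(2/1) = 1 + 1/2 = 3/2
12 + 1/(3/2) = 12 + 2/3 = 38/3
1 + 1/(38/3) = 1 + 3/38 = 41/38
9 + 1/(41/38) = 9 + 38/41 = 407/41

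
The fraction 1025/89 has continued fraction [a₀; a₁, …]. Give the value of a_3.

14

Apply division with remainder until the remainder is 0:
1025 ÷ 89 → quotient 11, remainder 46
89 ÷ 46 → quotient 1, remainder 43
46 ÷ 43 → quotient 1, remainder 3
43 ÷ 3 → quotient 14, remainder 1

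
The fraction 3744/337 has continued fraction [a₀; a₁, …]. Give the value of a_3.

⌊3744/337⌋ = 11, remainder 37
⌊337/37⌋ = 9, remainder 4
⌊37/4⌋ = 9, remainder 1
⌊4/1⌋ = 4, remainder 0

4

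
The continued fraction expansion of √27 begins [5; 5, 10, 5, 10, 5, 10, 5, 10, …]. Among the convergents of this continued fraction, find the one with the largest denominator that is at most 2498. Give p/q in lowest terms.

1351/260

List convergents until the denominator exceeds the bound:
a_0 = 5: 5/1  (≤ bound)
a_1 = 5: 26/5  (≤ bound)
a_2 = 10: 265/51  (≤ bound)
a_3 = 5: 1351/260  (≤ bound)
a_4 = 10: 13775/2651  (> 2498, stop)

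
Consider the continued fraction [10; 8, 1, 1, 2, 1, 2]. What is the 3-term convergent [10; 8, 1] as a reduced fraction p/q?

Build up convergents one term at a time:
a_0 = 10: 10/1
a_1 = 8: 81/8
a_2 = 1: 91/9

91/9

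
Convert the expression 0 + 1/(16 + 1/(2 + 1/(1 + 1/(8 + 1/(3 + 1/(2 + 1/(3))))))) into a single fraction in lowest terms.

Start with 3.
2 + 1/(3/1) = 2 + 1/3 = 7/3
3 + 1/(7/3) = 3 + 3/7 = 24/7
8 + 1/(24/7) = 8 + 7/24 = 199/24
1 + 1/(199/24) = 1 + 24/199 = 223/199
2 + 1/(223/199) = 2 + 199/223 = 645/223
16 + 1/(645/223) = 16 + 223/645 = 10543/645
0 + 1/(10543/645) = 0 + 645/10543 = 645/10543

645/10543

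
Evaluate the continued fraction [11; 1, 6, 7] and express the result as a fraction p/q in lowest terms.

593/50

Starting at the tail and folding back:
Start with 7.
6 + 1/(7/1) = 6 + 1/7 = 43/7
1 + 1/(43/7) = 1 + 7/43 = 50/43
11 + 1/(50/43) = 11 + 43/50 = 593/50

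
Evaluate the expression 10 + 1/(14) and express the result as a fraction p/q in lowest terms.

Work from the innermost term outward:
Start with 14.
10 + 1/(14/1) = 10 + 1/14 = 141/14

141/14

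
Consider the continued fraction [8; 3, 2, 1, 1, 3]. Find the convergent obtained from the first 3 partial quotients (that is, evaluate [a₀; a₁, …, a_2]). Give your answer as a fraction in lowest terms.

Starting at the tail and folding back:
Start with 2.
3 + 1/(2/1) = 3 + 1/2 = 7/2
8 + 1/(7/2) = 8 + 2/7 = 58/7

58/7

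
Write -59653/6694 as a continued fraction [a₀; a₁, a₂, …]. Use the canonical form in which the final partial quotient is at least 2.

[-9; 11, 3, 2, 7, 3, 1, 2]

Run the Euclidean algorithm, recording each quotient:
-59653 = -9·6694 + 593, so a_0 = -9
6694 = 11·593 + 171, so a_1 = 11
593 = 3·171 + 80, so a_2 = 3
171 = 2·80 + 11, so a_3 = 2
80 = 7·11 + 3, so a_4 = 7
11 = 3·3 + 2, so a_5 = 3
3 = 1·2 + 1, so a_6 = 1
2 = 2·1 + 0, so a_7 = 2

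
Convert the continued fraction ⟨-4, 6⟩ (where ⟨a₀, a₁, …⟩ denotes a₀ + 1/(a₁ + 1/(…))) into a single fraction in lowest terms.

a_0 = -4: -4/1
a_1 = 6: -23/6

-23/6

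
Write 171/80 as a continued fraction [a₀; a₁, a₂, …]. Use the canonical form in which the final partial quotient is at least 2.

[2; 7, 3, 1, 2]

Repeatedly divide and take the remainder:
171 = 2·80 + 11, so a_0 = 2
80 = 7·11 + 3, so a_1 = 7
11 = 3·3 + 2, so a_2 = 3
3 = 1·2 + 1, so a_3 = 1
2 = 2·1 + 0, so a_4 = 2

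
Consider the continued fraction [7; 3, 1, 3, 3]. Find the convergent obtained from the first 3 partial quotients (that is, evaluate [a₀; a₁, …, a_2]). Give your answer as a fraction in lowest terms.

29/4

Starting at the tail and folding back:
Start with 1.
3 + 1/(1/1) = 3 + 1/1 = 4/1
7 + 1/(4/1) = 7 + 1/4 = 29/4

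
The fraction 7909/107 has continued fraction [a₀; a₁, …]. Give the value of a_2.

7909 ÷ 107 → quotient 73, remainder 98
107 ÷ 98 → quotient 1, remainder 9
98 ÷ 9 → quotient 10, remainder 8

10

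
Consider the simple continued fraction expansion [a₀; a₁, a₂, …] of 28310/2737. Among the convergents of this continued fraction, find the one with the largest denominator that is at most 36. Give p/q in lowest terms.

a_0 = 10: 10/1  (≤ bound)
a_1 = 2: 21/2  (≤ bound)
a_2 = 1: 31/3  (≤ bound)
a_3 = 10: 331/32  (≤ bound)
a_4 = 3: 1024/99  (> 36, stop)

331/32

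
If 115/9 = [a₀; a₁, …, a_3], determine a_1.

⌊115/9⌋ = 12, remainder 7
⌊9/7⌋ = 1, remainder 2

1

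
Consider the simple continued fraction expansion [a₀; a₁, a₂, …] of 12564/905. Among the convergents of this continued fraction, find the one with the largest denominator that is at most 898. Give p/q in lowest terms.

1541/111

List convergents until the denominator exceeds the bound:
a_0 = 13: 13/1  (≤ bound)
a_1 = 1: 14/1  (≤ bound)
a_2 = 7: 111/8  (≤ bound)
a_3 = 1: 125/9  (≤ bound)
a_4 = 1: 236/17  (≤ bound)
a_5 = 6: 1541/111  (≤ bound)
a_6 = 8: 12564/905  (> 898, stop)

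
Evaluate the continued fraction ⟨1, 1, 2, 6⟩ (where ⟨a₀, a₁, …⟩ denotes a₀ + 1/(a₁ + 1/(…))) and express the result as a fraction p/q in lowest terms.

32/19

a_0 = 1: 1/1
a_1 = 1: 2/1
a_2 = 2: 5/3
a_3 = 6: 32/19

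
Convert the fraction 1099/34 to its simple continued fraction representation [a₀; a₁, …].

[32; 3, 11]

1099 ÷ 34 → quotient 32, remainder 11
34 ÷ 11 → quotient 3, remainder 1
11 ÷ 1 → quotient 11, remainder 0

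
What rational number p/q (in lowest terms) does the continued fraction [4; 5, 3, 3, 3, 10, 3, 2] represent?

54330/12971

Start with 2.
3 + 1/(2/1) = 3 + 1/2 = 7/2
10 + 1/(7/2) = 10 + 2/7 = 72/7
3 + 1/(72/7) = 3 + 7/72 = 223/72
3 + 1/(223/72) = 3 + 72/223 = 741/223
3 + 1/(741/223) = 3 + 223/741 = 2446/741
5 + 1/(2446/741) = 5 + 741/2446 = 12971/2446
4 + 1/(12971/2446) = 4 + 2446/12971 = 54330/12971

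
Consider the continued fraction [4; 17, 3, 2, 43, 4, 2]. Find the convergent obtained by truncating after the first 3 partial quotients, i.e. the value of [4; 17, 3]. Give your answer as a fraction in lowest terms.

Build up convergents one term at a time:
a_0 = 4: 4/1
a_1 = 17: 69/17
a_2 = 3: 211/52

211/52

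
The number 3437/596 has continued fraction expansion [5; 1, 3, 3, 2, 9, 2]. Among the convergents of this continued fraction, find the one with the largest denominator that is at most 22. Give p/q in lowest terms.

a_0 = 5: 5/1  (≤ bound)
a_1 = 1: 6/1  (≤ bound)
a_2 = 3: 23/4  (≤ bound)
a_3 = 3: 75/13  (≤ bound)
a_4 = 2: 173/30  (> 22, stop)

75/13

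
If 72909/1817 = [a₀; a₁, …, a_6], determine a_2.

1

Run the Euclidean algorithm, recording each quotient:
⌊72909/1817⌋ = 40, remainder 229
⌊1817/229⌋ = 7, remainder 214
⌊229/214⌋ = 1, remainder 15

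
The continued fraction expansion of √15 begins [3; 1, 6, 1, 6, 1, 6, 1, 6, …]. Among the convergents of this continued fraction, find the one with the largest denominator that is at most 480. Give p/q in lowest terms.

1677/433

List convergents until the denominator exceeds the bound:
a_0 = 3: 3/1  (≤ bound)
a_1 = 1: 4/1  (≤ bound)
a_2 = 6: 27/7  (≤ bound)
a_3 = 1: 31/8  (≤ bound)
a_4 = 6: 213/55  (≤ bound)
a_5 = 1: 244/63  (≤ bound)
a_6 = 6: 1677/433  (≤ bound)
a_7 = 1: 1921/496  (> 480, stop)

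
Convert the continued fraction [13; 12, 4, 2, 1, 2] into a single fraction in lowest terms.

Start with 2.
1 + 1/(2/1) = 1 + 1/2 = 3/2
2 + 1/(3/2) = 2 + 2/3 = 8/3
4 + 1/(8/3) = 4 + 3/8 = 35/8
12 + 1/(35/8) = 12 + 8/35 = 428/35
13 + 1/(428/35) = 13 + 35/428 = 5599/428

5599/428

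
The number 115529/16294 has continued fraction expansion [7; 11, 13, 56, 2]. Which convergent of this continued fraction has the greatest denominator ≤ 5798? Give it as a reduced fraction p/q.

a_0 = 7: 7/1  (≤ bound)
a_1 = 11: 78/11  (≤ bound)
a_2 = 13: 1021/144  (≤ bound)
a_3 = 56: 57254/8075  (> 5798, stop)

1021/144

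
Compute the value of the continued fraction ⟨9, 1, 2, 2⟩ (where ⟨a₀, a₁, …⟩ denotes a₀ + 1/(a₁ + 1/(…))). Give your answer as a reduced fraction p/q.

Start with 2.
2 + 1/(2/1) = 2 + 1/2 = 5/2
1 + 1/(5/2) = 1 + 2/5 = 7/5
9 + 1/(7/5) = 9 + 5/7 = 68/7

68/7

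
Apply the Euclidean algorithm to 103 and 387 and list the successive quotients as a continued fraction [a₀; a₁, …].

103 = 0·387 + 103, so a_0 = 0
387 = 3·103 + 78, so a_1 = 3
103 = 1·78 + 25, so a_2 = 1
78 = 3·25 + 3, so a_3 = 3
25 = 8·3 + 1, so a_4 = 8
3 = 3·1 + 0, so a_5 = 3

[0; 3, 1, 3, 8, 3]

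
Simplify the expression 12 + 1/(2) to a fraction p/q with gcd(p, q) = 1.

Build up convergents one term at a time:
a_0 = 12: 12/1
a_1 = 2: 25/2

25/2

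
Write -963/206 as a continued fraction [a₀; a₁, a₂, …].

[-5; 3, 13, 2, 2]

Run the Euclidean algorithm, recording each quotient:
-963 = -5·206 + 67, so a_0 = -5
206 = 3·67 + 5, so a_1 = 3
67 = 13·5 + 2, so a_2 = 13
5 = 2·2 + 1, so a_3 = 2
2 = 2·1 + 0, so a_4 = 2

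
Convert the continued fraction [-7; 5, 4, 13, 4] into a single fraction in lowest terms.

-7715/1133

Start with 4.
13 + 1/(4/1) = 13 + 1/4 = 53/4
4 + 1/(53/4) = 4 + 4/53 = 216/53
5 + 1/(216/53) = 5 + 53/216 = 1133/216
-7 + 1/(1133/216) = -7 + 216/1133 = -7715/1133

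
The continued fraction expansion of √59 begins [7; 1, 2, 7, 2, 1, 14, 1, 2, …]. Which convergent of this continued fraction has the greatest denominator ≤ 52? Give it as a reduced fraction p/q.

a_0 = 7: 7/1  (≤ bound)
a_1 = 1: 8/1  (≤ bound)
a_2 = 2: 23/3  (≤ bound)
a_3 = 7: 169/22  (≤ bound)
a_4 = 2: 361/47  (≤ bound)
a_5 = 1: 530/69  (> 52, stop)

361/47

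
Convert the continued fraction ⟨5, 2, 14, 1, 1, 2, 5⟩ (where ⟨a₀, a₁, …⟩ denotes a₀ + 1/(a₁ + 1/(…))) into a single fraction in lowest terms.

4469/815

a_0 = 5: 5/1
a_1 = 2: 11/2
a_2 = 14: 159/29
a_3 = 1: 170/31
a_4 = 1: 329/60
a_5 = 2: 828/151
a_6 = 5: 4469/815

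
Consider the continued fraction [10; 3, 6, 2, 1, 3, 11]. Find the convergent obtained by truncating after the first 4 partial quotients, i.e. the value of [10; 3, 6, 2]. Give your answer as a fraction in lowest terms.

Compute successive convergents:
a_0 = 10: 10/1
a_1 = 3: 31/3
a_2 = 6: 196/19
a_3 = 2: 423/41

423/41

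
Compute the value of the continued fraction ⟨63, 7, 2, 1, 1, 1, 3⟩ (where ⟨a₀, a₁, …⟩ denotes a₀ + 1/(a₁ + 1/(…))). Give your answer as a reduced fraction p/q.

Compute successive convergents:
a_0 = 63: 63/1
a_1 = 7: 442/7
a_2 = 2: 947/15
a_3 = 1: 1389/22
a_4 = 1: 2336/37
a_5 = 1: 3725/59
a_6 = 3: 13511/214

13511/214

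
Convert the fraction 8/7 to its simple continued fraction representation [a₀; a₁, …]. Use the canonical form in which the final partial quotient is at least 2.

⌊8/7⌋ = 1, remainder 1
⌊7/1⌋ = 7, remainder 0

[1; 7]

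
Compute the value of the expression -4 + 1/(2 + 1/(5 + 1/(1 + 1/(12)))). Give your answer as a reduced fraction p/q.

Start with 12.
1 + 1/(12/1) = 1 + 1/12 = 13/12
5 + 1/(13/12) = 5 + 12/13 = 77/13
2 + 1/(77/13) = 2 + 13/77 = 167/77
-4 + 1/(167/77) = -4 + 77/167 = -591/167

-591/167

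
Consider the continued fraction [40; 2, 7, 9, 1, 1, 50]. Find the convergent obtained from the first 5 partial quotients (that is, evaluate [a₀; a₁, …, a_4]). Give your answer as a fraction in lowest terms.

6151/152

a_0 = 40: 40/1
a_1 = 2: 81/2
a_2 = 7: 607/15
a_3 = 9: 5544/137
a_4 = 1: 6151/152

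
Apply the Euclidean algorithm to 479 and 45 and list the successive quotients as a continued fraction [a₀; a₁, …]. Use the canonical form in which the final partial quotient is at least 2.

Apply division with remainder until the remainder is 0:
479 ÷ 45 → quotient 10, remainder 29
45 ÷ 29 → quotient 1, remainder 16
29 ÷ 16 → quotient 1, remainder 13
16 ÷ 13 → quotient 1, remainder 3
13 ÷ 3 → quotient 4, remainder 1
3 ÷ 1 → quotient 3, remainder 0

[10; 1, 1, 1, 4, 3]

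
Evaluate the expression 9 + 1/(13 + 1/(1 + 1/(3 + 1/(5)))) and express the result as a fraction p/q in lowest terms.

2622/289

Compute successive convergents:
a_0 = 9: 9/1
a_1 = 13: 118/13
a_2 = 1: 127/14
a_3 = 3: 499/55
a_4 = 5: 2622/289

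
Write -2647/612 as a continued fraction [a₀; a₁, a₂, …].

[-5; 1, 2, 13, 3, 1, 3]

-2647 = -5·612 + 413, so a_0 = -5
612 = 1·413 + 199, so a_1 = 1
413 = 2·199 + 15, so a_2 = 2
199 = 13·15 + 4, so a_3 = 13
15 = 3·4 + 3, so a_4 = 3
4 = 1·3 + 1, so a_5 = 1
3 = 3·1 + 0, so a_6 = 3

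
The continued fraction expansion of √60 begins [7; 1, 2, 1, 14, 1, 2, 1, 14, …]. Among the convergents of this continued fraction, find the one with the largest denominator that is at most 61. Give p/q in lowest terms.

457/59

List convergents until the denominator exceeds the bound:
a_0 = 7: 7/1  (≤ bound)
a_1 = 1: 8/1  (≤ bound)
a_2 = 2: 23/3  (≤ bound)
a_3 = 1: 31/4  (≤ bound)
a_4 = 14: 457/59  (≤ bound)
a_5 = 1: 488/63  (> 61, stop)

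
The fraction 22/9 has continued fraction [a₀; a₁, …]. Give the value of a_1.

2

⌊22/9⌋ = 2, remainder 4
⌊9/4⌋ = 2, remainder 1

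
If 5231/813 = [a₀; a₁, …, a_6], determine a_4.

2

5231 = 6·813 + 353, so a_0 = 6
813 = 2·353 + 107, so a_1 = 2
353 = 3·107 + 32, so a_2 = 3
107 = 3·32 + 11, so a_3 = 3
32 = 2·11 + 10, so a_4 = 2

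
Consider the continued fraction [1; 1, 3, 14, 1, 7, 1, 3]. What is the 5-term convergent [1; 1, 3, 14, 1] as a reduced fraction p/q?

Start with 1.
14 + 1/(1/1) = 14 + 1/1 = 15/1
3 + 1/(15/1) = 3 + 1/15 = 46/15
1 + 1/(46/15) = 1 + 15/46 = 61/46
1 + 1/(61/46) = 1 + 46/61 = 107/61

107/61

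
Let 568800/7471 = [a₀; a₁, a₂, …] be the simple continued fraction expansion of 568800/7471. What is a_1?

Run the Euclidean algorithm, recording each quotient:
⌊568800/7471⌋ = 76, remainder 1004
⌊7471/1004⌋ = 7, remainder 443

7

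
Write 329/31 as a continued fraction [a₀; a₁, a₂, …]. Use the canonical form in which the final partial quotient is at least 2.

⌊329/31⌋ = 10, remainder 19
⌊31/19⌋ = 1, remainder 12
⌊19/12⌋ = 1, remainder 7
⌊12/7⌋ = 1, remainder 5
⌊7/5⌋ = 1, remainder 2
⌊5/2⌋ = 2, remainder 1
⌊2/1⌋ = 2, remainder 0

[10; 1, 1, 1, 1, 2, 2]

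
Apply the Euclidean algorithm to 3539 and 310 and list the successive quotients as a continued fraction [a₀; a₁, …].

[11; 2, 2, 2, 12, 2]

⌊3539/310⌋ = 11, remainder 129
⌊310/129⌋ = 2, remainder 52
⌊129/52⌋ = 2, remainder 25
⌊52/25⌋ = 2, remainder 2
⌊25/2⌋ = 12, remainder 1
⌊2/1⌋ = 2, remainder 0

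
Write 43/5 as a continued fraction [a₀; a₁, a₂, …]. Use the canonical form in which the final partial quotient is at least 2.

Run the Euclidean algorithm, recording each quotient:
43 = 8·5 + 3, so a_0 = 8
5 = 1·3 + 2, so a_1 = 1
3 = 1·2 + 1, so a_2 = 1
2 = 2·1 + 0, so a_3 = 2

[8; 1, 1, 2]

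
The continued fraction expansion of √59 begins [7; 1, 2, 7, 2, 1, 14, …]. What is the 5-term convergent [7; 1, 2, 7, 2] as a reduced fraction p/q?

Use the convergent recurrence hₖ = aₖ·hₖ₋₁ + hₖ₋₂ (and likewise for the denominators kₖ):
a_0 = 7: 7/1
a_1 = 1: 8/1
a_2 = 2: 23/3
a_3 = 7: 169/22
a_4 = 2: 361/47

361/47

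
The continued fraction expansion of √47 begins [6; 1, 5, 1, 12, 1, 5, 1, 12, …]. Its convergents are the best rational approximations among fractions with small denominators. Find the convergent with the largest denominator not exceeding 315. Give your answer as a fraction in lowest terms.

List convergents until the denominator exceeds the bound:
a_0 = 6: 6/1  (≤ bound)
a_1 = 1: 7/1  (≤ bound)
a_2 = 5: 41/6  (≤ bound)
a_3 = 1: 48/7  (≤ bound)
a_4 = 12: 617/90  (≤ bound)
a_5 = 1: 665/97  (≤ bound)
a_6 = 5: 3942/575  (> 315, stop)

665/97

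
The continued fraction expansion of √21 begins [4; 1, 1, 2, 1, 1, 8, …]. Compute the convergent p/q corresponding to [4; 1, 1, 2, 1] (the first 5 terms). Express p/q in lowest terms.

32/7

Start with 1.
2 + 1/(1/1) = 2 + 1/1 = 3/1
1 + 1/(3/1) = 1 + 1/3 = 4/3
1 + 1/(4/3) = 1 + 3/4 = 7/4
4 + 1/(7/4) = 4 + 4/7 = 32/7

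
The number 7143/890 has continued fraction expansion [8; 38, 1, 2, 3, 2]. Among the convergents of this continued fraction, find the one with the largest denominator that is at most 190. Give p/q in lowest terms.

a_0 = 8: 8/1  (≤ bound)
a_1 = 38: 305/38  (≤ bound)
a_2 = 1: 313/39  (≤ bound)
a_3 = 2: 931/116  (≤ bound)
a_4 = 3: 3106/387  (> 190, stop)

931/116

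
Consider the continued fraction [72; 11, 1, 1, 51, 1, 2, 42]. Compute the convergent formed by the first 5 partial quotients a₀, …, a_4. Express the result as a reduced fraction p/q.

85423/1185

a_0 = 72: 72/1
a_1 = 11: 793/11
a_2 = 1: 865/12
a_3 = 1: 1658/23
a_4 = 51: 85423/1185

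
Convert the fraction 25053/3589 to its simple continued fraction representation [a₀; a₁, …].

[6; 1, 50, 3, 1, 2, 6]

Run the Euclidean algorithm, recording each quotient:
25053 ÷ 3589 → quotient 6, remainder 3519
3589 ÷ 3519 → quotient 1, remainder 70
3519 ÷ 70 → quotient 50, remainder 19
70 ÷ 19 → quotient 3, remainder 13
19 ÷ 13 → quotient 1, remainder 6
13 ÷ 6 → quotient 2, remainder 1
6 ÷ 1 → quotient 6, remainder 0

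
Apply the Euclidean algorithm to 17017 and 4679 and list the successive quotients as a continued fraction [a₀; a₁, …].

[3; 1, 1, 1, 3, 15, 2, 13]

Apply division with remainder until the remainder is 0:
17017 ÷ 4679 → quotient 3, remainder 2980
4679 ÷ 2980 → quotient 1, remainder 1699
2980 ÷ 1699 → quotient 1, remainder 1281
1699 ÷ 1281 → quotient 1, remainder 418
1281 ÷ 418 → quotient 3, remainder 27
418 ÷ 27 → quotient 15, remainder 13
27 ÷ 13 → quotient 2, remainder 1
13 ÷ 1 → quotient 13, remainder 0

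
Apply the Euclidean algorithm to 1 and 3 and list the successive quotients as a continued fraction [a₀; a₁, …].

[0; 3]

1 ÷ 3 → quotient 0, remainder 1
3 ÷ 1 → quotient 3, remainder 0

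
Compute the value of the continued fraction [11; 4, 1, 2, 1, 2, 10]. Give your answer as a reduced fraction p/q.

Collapse the nested fraction from the inside out:
Start with 10.
2 + 1/(10/1) = 2 + 1/10 = 21/10
1 + 1/(21/10) = 1 + 10/21 = 31/21
2 + 1/(31/21) = 2 + 21/31 = 83/31
1 + 1/(83/31) = 1 + 31/83 = 114/83
4 + 1/(114/83) = 4 + 83/114 = 539/114
11 + 1/(539/114) = 11 + 114/539 = 6043/539

6043/539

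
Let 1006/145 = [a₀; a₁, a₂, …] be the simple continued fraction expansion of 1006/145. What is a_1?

⌊1006/145⌋ = 6, remainder 136
⌊145/136⌋ = 1, remainder 9

1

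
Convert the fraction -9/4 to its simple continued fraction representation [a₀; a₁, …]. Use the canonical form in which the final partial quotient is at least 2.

[-3; 1, 3]

Apply division with remainder until the remainder is 0:
⌊-9/4⌋ = -3, remainder 3
⌊4/3⌋ = 1, remainder 1
⌊3/1⌋ = 3, remainder 0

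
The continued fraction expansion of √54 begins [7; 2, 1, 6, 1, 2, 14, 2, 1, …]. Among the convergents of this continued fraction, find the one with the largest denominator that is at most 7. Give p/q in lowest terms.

22/3

a_0 = 7: 7/1  (≤ bound)
a_1 = 2: 15/2  (≤ bound)
a_2 = 1: 22/3  (≤ bound)
a_3 = 6: 147/20  (> 7, stop)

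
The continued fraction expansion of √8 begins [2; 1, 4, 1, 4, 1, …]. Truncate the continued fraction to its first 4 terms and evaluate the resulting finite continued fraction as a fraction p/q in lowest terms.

17/6

Start with 1.
4 + 1/(1/1) = 4 + 1/1 = 5/1
1 + 1/(5/1) = 1 + 1/5 = 6/5
2 + 1/(6/5) = 2 + 5/6 = 17/6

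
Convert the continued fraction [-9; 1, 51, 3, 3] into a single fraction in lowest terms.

Start with 3.
3 + 1/(3/1) = 3 + 1/3 = 10/3
51 + 1/(10/3) = 51 + 3/10 = 513/10
1 + 1/(513/10) = 1 + 10/513 = 523/513
-9 + 1/(523/513) = -9 + 513/523 = -4194/523

-4194/523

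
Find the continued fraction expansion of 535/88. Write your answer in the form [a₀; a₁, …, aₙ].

535 ÷ 88 → quotient 6, remainder 7
88 ÷ 7 → quotient 12, remainder 4
7 ÷ 4 → quotient 1, remainder 3
4 ÷ 3 → quotient 1, remainder 1
3 ÷ 1 → quotient 3, remainder 0

[6; 12, 1, 1, 3]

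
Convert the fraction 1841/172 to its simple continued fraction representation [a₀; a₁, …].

Run the Euclidean algorithm, recording each quotient:
⌊1841/172⌋ = 10, remainder 121
⌊172/121⌋ = 1, remainder 51
⌊121/51⌋ = 2, remainder 19
⌊51/19⌋ = 2, remainder 13
⌊19/13⌋ = 1, remainder 6
⌊13/6⌋ = 2, remainder 1
⌊6/1⌋ = 6, remainder 0

[10; 1, 2, 2, 1, 2, 6]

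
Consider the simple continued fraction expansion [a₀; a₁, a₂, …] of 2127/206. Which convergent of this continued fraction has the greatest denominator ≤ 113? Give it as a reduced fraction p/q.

857/83

a_0 = 10: 10/1  (≤ bound)
a_1 = 3: 31/3  (≤ bound)
a_2 = 13: 413/40  (≤ bound)
a_3 = 2: 857/83  (≤ bound)
a_4 = 2: 2127/206  (> 113, stop)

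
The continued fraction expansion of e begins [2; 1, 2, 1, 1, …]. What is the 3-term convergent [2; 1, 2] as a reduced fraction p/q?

Use the convergent recurrence hₖ = aₖ·hₖ₋₁ + hₖ₋₂ (and likewise for the denominators kₖ):
a_0 = 2: 2/1
a_1 = 1: 3/1
a_2 = 2: 8/3

8/3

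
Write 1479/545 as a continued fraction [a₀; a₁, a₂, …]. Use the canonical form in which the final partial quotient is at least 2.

[2; 1, 2, 2, 38, 2]

⌊1479/545⌋ = 2, remainder 389
⌊545/389⌋ = 1, remainder 156
⌊389/156⌋ = 2, remainder 77
⌊156/77⌋ = 2, remainder 2
⌊77/2⌋ = 38, remainder 1
⌊2/1⌋ = 2, remainder 0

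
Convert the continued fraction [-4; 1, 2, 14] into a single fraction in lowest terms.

-143/43

Use the convergent recurrence hₖ = aₖ·hₖ₋₁ + hₖ₋₂ (and likewise for the denominators kₖ):
a_0 = -4: -4/1
a_1 = 1: -3/1
a_2 = 2: -10/3
a_3 = 14: -143/43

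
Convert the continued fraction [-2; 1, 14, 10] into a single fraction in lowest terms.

Start with 10.
14 + 1/(10/1) = 14 + 1/10 = 141/10
1 + 1/(141/10) = 1 + 10/141 = 151/141
-2 + 1/(151/141) = -2 + 141/151 = -161/151

-161/151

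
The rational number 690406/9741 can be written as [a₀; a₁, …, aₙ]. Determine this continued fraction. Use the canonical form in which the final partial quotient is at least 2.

[70; 1, 7, 11, 1, 13, 2, 3]

690406 = 70·9741 + 8536, so a_0 = 70
9741 = 1·8536 + 1205, so a_1 = 1
8536 = 7·1205 + 101, so a_2 = 7
1205 = 11·101 + 94, so a_3 = 11
101 = 1·94 + 7, so a_4 = 1
94 = 13·7 + 3, so a_5 = 13
7 = 2·3 + 1, so a_6 = 2
3 = 3·1 + 0, so a_7 = 3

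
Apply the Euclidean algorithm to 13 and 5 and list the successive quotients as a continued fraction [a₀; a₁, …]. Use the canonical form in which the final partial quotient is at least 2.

⌊13/5⌋ = 2, remainder 3
⌊5/3⌋ = 1, remainder 2
⌊3/2⌋ = 1, remainder 1
⌊2/1⌋ = 2, remainder 0

[2; 1, 1, 2]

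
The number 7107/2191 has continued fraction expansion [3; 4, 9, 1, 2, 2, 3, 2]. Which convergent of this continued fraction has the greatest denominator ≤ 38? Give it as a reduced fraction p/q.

120/37

List convergents until the denominator exceeds the bound:
a_0 = 3: 3/1  (≤ bound)
a_1 = 4: 13/4  (≤ bound)
a_2 = 9: 120/37  (≤ bound)
a_3 = 1: 133/41  (> 38, stop)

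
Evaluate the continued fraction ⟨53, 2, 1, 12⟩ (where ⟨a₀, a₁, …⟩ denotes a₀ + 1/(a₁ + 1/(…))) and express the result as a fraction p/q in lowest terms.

2027/38

Starting at the tail and folding back:
Start with 12.
1 + 1/(12/1) = 1 + 1/12 = 13/12
2 + 1/(13/12) = 2 + 12/13 = 38/13
53 + 1/(38/13) = 53 + 13/38 = 2027/38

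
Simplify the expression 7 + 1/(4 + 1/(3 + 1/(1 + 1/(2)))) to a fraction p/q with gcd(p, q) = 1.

a_0 = 7: 7/1
a_1 = 4: 29/4
a_2 = 3: 94/13
a_3 = 1: 123/17
a_4 = 2: 340/47

340/47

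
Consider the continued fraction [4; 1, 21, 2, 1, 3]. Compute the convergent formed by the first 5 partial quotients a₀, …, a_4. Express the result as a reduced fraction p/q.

332/67

a_0 = 4: 4/1
a_1 = 1: 5/1
a_2 = 21: 109/22
a_3 = 2: 223/45
a_4 = 1: 332/67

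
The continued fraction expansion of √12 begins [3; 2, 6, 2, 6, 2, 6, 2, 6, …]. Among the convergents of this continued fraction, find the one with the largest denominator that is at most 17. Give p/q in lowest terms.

45/13

a_0 = 3: 3/1  (≤ bound)
a_1 = 2: 7/2  (≤ bound)
a_2 = 6: 45/13  (≤ bound)
a_3 = 2: 97/28  (> 17, stop)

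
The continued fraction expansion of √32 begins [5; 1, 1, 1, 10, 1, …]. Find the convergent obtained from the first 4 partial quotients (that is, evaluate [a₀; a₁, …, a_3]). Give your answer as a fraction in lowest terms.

Start with 1.
1 + 1/(1/1) = 1 + 1/1 = 2/1
1 + 1/(2/1) = 1 + 1/2 = 3/2
5 + 1/(3/2) = 5 + 2/3 = 17/3

17/3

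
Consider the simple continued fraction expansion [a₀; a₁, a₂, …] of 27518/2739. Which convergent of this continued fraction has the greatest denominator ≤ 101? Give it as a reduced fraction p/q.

643/64

a_0 = 10: 10/1  (≤ bound)
a_1 = 21: 211/21  (≤ bound)
a_2 = 2: 432/43  (≤ bound)
a_3 = 1: 643/64  (≤ bound)
a_4 = 1: 1075/107  (> 101, stop)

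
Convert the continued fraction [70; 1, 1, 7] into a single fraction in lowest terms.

Use the convergent recurrence hₖ = aₖ·hₖ₋₁ + hₖ₋₂ (and likewise for the denominators kₖ):
a_0 = 70: 70/1
a_1 = 1: 71/1
a_2 = 1: 141/2
a_3 = 7: 1058/15

1058/15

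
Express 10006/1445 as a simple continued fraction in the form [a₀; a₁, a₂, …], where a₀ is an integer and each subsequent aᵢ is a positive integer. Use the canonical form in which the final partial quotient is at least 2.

[6; 1, 12, 3, 1, 8, 3]

Run the Euclidean algorithm, recording each quotient:
⌊10006/1445⌋ = 6, remainder 1336
⌊1445/1336⌋ = 1, remainder 109
⌊1336/109⌋ = 12, remainder 28
⌊109/28⌋ = 3, remainder 25
⌊28/25⌋ = 1, remainder 3
⌊25/3⌋ = 8, remainder 1
⌊3/1⌋ = 3, remainder 0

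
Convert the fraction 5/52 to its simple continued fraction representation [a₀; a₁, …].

Run the Euclidean algorithm, recording each quotient:
5 ÷ 52 → quotient 0, remainder 5
52 ÷ 5 → quotient 10, remainder 2
5 ÷ 2 → quotient 2, remainder 1
2 ÷ 1 → quotient 2, remainder 0

[0; 10, 2, 2]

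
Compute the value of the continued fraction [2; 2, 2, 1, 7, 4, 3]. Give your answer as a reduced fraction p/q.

1754/723

a_0 = 2: 2/1
a_1 = 2: 5/2
a_2 = 2: 12/5
a_3 = 1: 17/7
a_4 = 7: 131/54
a_5 = 4: 541/223
a_6 = 3: 1754/723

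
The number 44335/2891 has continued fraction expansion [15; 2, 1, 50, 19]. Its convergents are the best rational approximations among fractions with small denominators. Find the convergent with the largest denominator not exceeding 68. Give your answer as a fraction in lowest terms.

List convergents until the denominator exceeds the bound:
a_0 = 15: 15/1  (≤ bound)
a_1 = 2: 31/2  (≤ bound)
a_2 = 1: 46/3  (≤ bound)
a_3 = 50: 2331/152  (> 68, stop)

46/3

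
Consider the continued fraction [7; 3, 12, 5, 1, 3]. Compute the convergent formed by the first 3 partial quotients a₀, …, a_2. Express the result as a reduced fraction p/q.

271/37

Start with 12.
3 + 1/(12/1) = 3 + 1/12 = 37/12
7 + 1/(37/12) = 7 + 12/37 = 271/37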